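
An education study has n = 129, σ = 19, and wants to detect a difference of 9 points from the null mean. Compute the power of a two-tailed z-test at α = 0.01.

SE = σ/√n = 19/√129 = 1.673. Non-centrality λ = d/SE = 9/1.673 = 5.38. Power ≈ Φ(λ - z_{α/2}) = Φ(5.38 - 2.576) = Φ(2.804) = 0.997.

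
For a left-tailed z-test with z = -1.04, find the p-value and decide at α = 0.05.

p = P(Z < -1.04) = Φ(-1.04) ≈ 0.1492. Since p ≥ 0.05, fail to reject H₀ (not significant) at α = 0.05.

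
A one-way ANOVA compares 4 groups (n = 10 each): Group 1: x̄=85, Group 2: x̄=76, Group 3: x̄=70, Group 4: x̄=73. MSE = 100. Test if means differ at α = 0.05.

Grand mean = 76.0. SS_between = 1260.0, MS_between = 420.0. F = 4.2, F_crit ≈ 2.866. Reject H₀.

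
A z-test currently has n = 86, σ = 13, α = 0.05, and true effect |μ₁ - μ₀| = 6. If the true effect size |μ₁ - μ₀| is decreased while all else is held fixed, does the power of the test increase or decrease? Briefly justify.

Power decreases: a smaller true effect decreases the non-centrality λ = |μ₁ - μ₀|/(σ/√n).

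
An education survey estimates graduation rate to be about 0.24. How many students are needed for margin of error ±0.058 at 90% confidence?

n = z²p(1-p)/E² = 1.645²×0.24×0.76/0.058² = 146.7 → n = 147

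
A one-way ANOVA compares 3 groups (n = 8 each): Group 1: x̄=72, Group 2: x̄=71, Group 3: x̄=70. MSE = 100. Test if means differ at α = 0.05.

Grand mean = 71.0. SS_between = 16.0, MS_between = 8.0. F = 0.08, F_crit ≈ 3.467. Fail to reject H₀.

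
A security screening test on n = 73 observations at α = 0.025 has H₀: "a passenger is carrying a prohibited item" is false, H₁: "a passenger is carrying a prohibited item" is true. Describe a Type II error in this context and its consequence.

Type II error: failing to reject H₀ when it is false — concluding that a passenger is carrying a prohibited item is not supported when in fact it is. Consequence: letting a prohibited item through — security breach.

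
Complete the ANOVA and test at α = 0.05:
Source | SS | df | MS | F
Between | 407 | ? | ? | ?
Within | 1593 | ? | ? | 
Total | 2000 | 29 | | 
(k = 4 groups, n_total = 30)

df_between = 3, df_within = 26. MS_between = 135.67, MS_within = 61.27. F = 2.214, F_crit ≈ 2.975. Fail to reject H₀.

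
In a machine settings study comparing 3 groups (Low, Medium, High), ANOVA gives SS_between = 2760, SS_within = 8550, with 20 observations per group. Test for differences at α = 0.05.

df_between = 2, df_within = 57. F = MS_between/MS_within = 1380.0/150.0 = 9.2. F_crit ≈ 3.159. Reject H₀. At least one mean differs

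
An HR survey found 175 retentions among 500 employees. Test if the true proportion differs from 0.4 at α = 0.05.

p̂ = 0.35, p₀ = 0.4. z = (p̂ - p₀)/√(p₀(1-p₀)/n) = -2.282. Critical: ±1.96. Reject H₀.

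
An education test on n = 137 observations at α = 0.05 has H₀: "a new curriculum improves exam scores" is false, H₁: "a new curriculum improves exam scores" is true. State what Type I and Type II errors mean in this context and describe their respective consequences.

Type I (false positive): concluding that a new curriculum improves exam scores when it is not — adopting a curriculum that gives no real benefit — disruption for nothing. Type II (false negative): failing to conclude that a new curriculum improves exam scores when it is — keeping the old curriculum when the new one would have helped students. Which is costlier depends on domain priorities and is a judgement call rather than a statistical fact.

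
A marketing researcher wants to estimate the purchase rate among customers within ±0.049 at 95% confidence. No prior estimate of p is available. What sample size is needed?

Conservative approach: use p = 0.5 (maximizes p(1-p) = 0.25). n = z²(0.25)/E² = 1.96²×0.25/0.049² = 400.0 → n = 400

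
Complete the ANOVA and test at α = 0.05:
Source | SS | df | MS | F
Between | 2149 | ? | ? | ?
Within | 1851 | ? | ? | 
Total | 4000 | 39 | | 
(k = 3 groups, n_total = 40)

df_between = 2, df_within = 37. MS_between = 1074.5, MS_within = 50.03. F = 21.478, F_crit ≈ 3.252. Reject H₀.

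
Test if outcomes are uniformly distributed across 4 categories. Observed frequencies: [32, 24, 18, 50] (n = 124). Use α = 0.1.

Expected = 31 each. χ² = Σ(O-E)²/E = 18.71. df = 3, critical value = 6.251. Reject H₀.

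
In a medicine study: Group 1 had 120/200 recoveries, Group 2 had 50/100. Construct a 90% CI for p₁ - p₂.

p̂₁ = 0.6, p̂₂ = 0.5. Difference = 0.1. CI = (-0.0, 0.2)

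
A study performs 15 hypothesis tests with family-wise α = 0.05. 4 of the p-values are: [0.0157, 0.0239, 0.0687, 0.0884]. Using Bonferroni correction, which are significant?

Bonferroni α = 0.05/15 = 0.00333. None of the given p-values are significant.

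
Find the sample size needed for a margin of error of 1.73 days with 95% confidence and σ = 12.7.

n = (z*σ/E)² = (1.96×12.7/1.73)² = 207.03 → n = 208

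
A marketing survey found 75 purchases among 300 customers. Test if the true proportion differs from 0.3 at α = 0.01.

p̂ = 0.25, p₀ = 0.3. z = (p̂ - p₀)/√(p₀(1-p₀)/n) = -1.89. Critical: ±2.576. Fail to reject H₀.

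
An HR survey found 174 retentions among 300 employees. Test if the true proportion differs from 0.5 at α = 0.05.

p̂ = 0.58, p₀ = 0.5. z = (p̂ - p₀)/√(p₀(1-p₀)/n) = 2.771. Critical: ±1.96. Reject H₀.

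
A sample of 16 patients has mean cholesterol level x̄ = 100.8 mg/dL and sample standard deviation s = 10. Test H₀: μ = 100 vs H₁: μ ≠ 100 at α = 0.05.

t = (x̄ - μ₀)/(s/√n) = (100.8 - 100)/(10/√16) = 0.32. df = 15, critical t = ±2.131. Fail to reject H₀.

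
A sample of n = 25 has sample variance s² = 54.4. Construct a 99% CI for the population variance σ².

df = 24. χ²_{0.005} = 45.559, χ²_{0.995} = 9.886. CI for σ² = ((n-1)s²/χ²_{α/2}, (n-1)s²/χ²_{1-α/2}) = (24·54.4/45.559, 24·54.4/9.886) = (28.66, 132.07)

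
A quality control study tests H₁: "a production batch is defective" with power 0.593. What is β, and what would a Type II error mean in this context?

β = 1 - power = 1 - 0.593 = 0.407. A Type II error is failing to reject H₀ when H₀ is false (false negative) — here, failing to conclude that a production batch is defective when in fact it is true. Consequence: shipping a defective batch — faulty products reach customers.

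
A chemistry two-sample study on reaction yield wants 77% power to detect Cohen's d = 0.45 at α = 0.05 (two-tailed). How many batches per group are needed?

z_{α/2} = 1.96, z_β = Φ⁻¹(0.77) = 0.739. For small effect (d = 0.45): n per group = 2(z_{α/2} + z_β)²/d² = 2(1.96 + 0.739)²/0.45² = 71.9 → 72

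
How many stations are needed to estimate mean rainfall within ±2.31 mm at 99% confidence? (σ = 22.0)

n = (z*σ/E)² = (2.576×22.0/2.31)² = 601.9 → n = 602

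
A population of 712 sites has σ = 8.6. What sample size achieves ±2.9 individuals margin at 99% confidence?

Without FPC: n₀ = (2.576×8.6/2.9)² = 58.357. With FPC: n = n₀N/(n₀+N-1) = 54.01 → n = 55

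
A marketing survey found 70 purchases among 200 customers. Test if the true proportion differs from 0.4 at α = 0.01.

p̂ = 0.35, p₀ = 0.4. z = (p̂ - p₀)/√(p₀(1-p₀)/n) = -1.443. Critical: ±2.576. Fail to reject H₀.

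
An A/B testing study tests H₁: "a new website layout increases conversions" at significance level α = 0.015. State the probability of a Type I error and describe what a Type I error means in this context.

P(Type I error) = α = 0.015. A Type I error is rejecting H₀ when H₀ is actually true (false positive) — here, concluding that a new website layout increases conversions when in fact this is not the case. Consequence: rolling out a layout that doesn't actually help — wasted engineering effort.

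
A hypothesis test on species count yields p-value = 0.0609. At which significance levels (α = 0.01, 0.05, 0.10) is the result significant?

p = 0.0609. Significant at: α = 0.1.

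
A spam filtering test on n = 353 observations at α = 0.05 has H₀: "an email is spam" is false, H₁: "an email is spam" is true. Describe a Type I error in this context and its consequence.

Type I error: rejecting H₀ when it is true — concluding that an email is spam when in fact it is not. Consequence: a legitimate email is sent to the spam folder and the user misses it.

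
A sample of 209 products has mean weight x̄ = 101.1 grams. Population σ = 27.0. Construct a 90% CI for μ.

CI = x̄ ± z*(σ/√n) = 101.1 ± 1.645(27.0/√209) = 101.1 ± 3.07 = (98.03, 104.17)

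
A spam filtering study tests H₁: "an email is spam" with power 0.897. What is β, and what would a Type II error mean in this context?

β = 1 - power = 1 - 0.897 = 0.103. A Type II error is failing to reject H₀ when H₀ is false (false negative) — here, failing to conclude that an email is spam when in fact it is true. Consequence: a spam email lands in the inbox.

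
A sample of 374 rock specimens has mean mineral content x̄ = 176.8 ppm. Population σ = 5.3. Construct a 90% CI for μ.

CI = x̄ ± z*(σ/√n) = 176.8 ± 1.645(5.3/√374) = 176.8 ± 0.45 = (176.35, 177.25)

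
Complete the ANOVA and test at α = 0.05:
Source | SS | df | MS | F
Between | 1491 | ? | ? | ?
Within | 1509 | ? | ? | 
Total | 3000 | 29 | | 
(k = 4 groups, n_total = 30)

df_between = 3, df_within = 26. MS_between = 497.0, MS_within = 58.04. F = 8.563, F_crit ≈ 2.975. Reject H₀.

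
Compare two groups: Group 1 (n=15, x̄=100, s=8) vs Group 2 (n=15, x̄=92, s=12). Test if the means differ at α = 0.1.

Pooled sp = 10.2. t = 2.148, df = 28. Critical t = ±1.701. Reject H₀.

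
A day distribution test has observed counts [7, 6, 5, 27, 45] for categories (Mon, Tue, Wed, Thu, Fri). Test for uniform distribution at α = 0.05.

Expected = 18 each. χ² = Σ(O-E)²/E = 69.111. df = 4, critical value = 9.488. Reject H₀.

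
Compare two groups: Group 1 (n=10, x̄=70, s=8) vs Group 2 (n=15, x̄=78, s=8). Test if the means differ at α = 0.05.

Pooled sp = 8.0. t = -2.449, df = 23. Critical t = ±2.069. Reject H₀.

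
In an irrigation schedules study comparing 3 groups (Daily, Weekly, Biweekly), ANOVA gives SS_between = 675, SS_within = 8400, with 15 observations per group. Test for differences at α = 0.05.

df_between = 2, df_within = 42. F = MS_between/MS_within = 337.5/200.0 = 1.688. F_crit ≈ 3.22. Fail to reject H₀.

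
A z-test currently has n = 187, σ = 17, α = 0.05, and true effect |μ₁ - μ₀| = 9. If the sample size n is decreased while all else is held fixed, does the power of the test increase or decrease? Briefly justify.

Power decreases: a smaller n inflates the standard error σ/√n, pulling the sampling distribution under H₁ back toward the critical value.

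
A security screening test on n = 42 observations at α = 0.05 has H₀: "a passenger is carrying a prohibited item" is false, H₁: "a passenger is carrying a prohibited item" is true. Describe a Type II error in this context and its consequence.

Type II error: failing to reject H₀ when it is false — concluding that a passenger is carrying a prohibited item is not supported when in fact it is. Consequence: letting a prohibited item through — security breach.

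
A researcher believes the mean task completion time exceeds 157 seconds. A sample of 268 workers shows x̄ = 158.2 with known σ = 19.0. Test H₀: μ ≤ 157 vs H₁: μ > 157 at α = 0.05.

z = 1.034. Critical value: 1.645. Fail to reject H₀.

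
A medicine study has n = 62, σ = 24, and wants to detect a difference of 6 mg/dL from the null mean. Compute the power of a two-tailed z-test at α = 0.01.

SE = σ/√n = 24/√62 = 3.048. Non-centrality λ = d/SE = 6/3.048 = 1.969. Power ≈ Φ(λ - z_{α/2}) = Φ(1.969 - 2.576) = Φ(-0.607) = 0.272.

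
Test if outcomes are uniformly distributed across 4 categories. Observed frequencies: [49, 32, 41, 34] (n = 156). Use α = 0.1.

Expected = 39 each. χ² = Σ(O-E)²/E = 4.564. df = 3, critical value = 6.251. Fail to reject H₀.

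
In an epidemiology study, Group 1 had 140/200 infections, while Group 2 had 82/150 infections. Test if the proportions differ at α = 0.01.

p̂₁ = 0.7, p̂₂ = 0.547, pooled p̂ = 0.634. z = 2.947. Critical: ±2.576. Reject H₀.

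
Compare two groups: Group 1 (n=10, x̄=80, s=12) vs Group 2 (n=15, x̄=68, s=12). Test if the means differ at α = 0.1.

Pooled sp = 12.0. t = 2.449, df = 23. Critical t = ±1.714. Reject H₀.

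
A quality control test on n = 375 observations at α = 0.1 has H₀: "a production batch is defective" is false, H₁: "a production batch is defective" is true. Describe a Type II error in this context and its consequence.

Type II error: failing to reject H₀ when it is false — concluding that a production batch is defective is not supported when in fact it is. Consequence: shipping a defective batch — faulty products reach customers.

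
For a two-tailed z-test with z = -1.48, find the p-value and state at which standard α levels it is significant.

p = 2·P(Z > |-1.48|) = 2·(1 - Φ(1.48)) ≈ 0.1389. Not significant at any standard level.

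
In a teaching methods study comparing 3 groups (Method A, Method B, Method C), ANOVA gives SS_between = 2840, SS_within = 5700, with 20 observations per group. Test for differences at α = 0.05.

df_between = 2, df_within = 57. F = MS_between/MS_within = 1420.0/100.0 = 14.2. F_crit ≈ 3.159. Reject H₀. At least one mean differs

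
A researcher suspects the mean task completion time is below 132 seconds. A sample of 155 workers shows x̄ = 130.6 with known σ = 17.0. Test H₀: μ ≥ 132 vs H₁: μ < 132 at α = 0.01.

z = -1.025. Critical value: -2.33. Fail to reject H₀.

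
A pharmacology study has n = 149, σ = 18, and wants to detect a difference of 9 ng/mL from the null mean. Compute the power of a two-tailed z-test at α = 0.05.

SE = σ/√n = 18/√149 = 1.475. Non-centrality λ = d/SE = 9/1.475 = 6.103. Power ≈ Φ(λ - z_{α/2}) = Φ(6.103 - 1.96) = Φ(4.143) = 1.0.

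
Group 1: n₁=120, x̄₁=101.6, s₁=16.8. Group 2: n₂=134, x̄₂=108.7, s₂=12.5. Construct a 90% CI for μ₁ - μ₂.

Difference = -7.1. SE = √(16.8²/120 + 12.5²/134) = 1.876. CI = (-10.19, -4.01)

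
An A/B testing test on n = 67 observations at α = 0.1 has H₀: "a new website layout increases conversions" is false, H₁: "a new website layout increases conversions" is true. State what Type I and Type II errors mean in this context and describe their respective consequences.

Type I (false positive): concluding that a new website layout increases conversions when it is not — rolling out a layout that doesn't actually help — wasted engineering effort. Type II (false negative): failing to conclude that a new website layout increases conversions when it is — discarding a layout that would have improved conversions — lost revenue. Which is costlier depends on domain priorities and is a judgement call rather than a statistical fact.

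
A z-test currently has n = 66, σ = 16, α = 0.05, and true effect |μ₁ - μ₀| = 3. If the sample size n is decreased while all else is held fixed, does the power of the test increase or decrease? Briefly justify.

Power decreases: a smaller n inflates the standard error σ/√n, pulling the sampling distribution under H₁ back toward the critical value.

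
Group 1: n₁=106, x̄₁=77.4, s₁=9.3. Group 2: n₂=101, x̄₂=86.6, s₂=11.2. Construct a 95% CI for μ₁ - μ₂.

Difference = -9.2. SE = √(9.3²/106 + 11.2²/101) = 1.435. CI = (-12.01, -6.39)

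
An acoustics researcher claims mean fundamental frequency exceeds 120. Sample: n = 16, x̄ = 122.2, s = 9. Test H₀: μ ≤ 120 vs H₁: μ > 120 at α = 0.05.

t = (122.2 - 120)/(9/√16) = 0.978, df = 15. Critical t = 1.753. Fail to reject H₀.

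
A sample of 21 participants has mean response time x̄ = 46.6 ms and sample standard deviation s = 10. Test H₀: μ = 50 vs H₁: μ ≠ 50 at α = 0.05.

t = (x̄ - μ₀)/(s/√n) = (46.6 - 50)/(10/√21) = -1.558. df = 20, critical t = ±2.086. Fail to reject H₀.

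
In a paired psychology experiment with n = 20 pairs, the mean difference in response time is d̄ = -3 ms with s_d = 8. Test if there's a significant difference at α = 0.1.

t = d̄/(s_d/√n) = -3/(8/√20) = -1.677. df = 19, critical t = ±1.729. Fail to reject H₀.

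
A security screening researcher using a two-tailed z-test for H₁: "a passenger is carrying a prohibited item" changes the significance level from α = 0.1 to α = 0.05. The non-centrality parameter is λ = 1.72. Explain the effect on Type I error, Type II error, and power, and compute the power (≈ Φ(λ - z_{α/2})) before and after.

Decreasing α from 0.1 to 0.05:
• Type I error rate decreases (α is the Type I rate by definition).
• Critical value moves from z_{α/2} = 1.645 to 1.96, so power = Φ(λ - z_{α/2}) goes from Φ(1.72 - 1.645) = 0.53 to Φ(1.72 - 1.96) = 0.405.
• Type II error rate β = 1 - power therefore increases (0.47 → 0.595).
Appropriate when false positives are costly — here, detaining an innocent passenger — delay and inconvenience.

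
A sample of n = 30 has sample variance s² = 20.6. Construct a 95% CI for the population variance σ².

df = 29. χ²_{0.025} = 45.722, χ²_{0.975} = 16.047. CI for σ² = ((n-1)s²/χ²_{α/2}, (n-1)s²/χ²_{1-α/2}) = (29·20.6/45.722, 29·20.6/16.047) = (13.07, 37.23)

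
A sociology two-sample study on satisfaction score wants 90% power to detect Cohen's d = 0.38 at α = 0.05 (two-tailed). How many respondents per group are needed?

z_{α/2} = 1.96, z_β = Φ⁻¹(0.9) = 1.282. For small effect (d = 0.38): n per group = 2(z_{α/2} + z_β)²/d² = 2(1.96 + 1.282)²/0.38² = 145.6 → 146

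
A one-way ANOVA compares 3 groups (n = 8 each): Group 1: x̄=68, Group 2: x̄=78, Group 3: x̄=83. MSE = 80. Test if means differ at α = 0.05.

Grand mean = 76.33. SS_between = 933.33, MS_between = 466.67. F = 5.833, F_crit ≈ 3.467. Reject H₀.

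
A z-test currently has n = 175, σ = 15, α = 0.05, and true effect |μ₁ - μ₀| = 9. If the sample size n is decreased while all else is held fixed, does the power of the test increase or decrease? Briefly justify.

Power decreases: a smaller n inflates the standard error σ/√n, pulling the sampling distribution under H₁ back toward the critical value.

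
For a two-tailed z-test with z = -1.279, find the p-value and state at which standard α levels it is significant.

p = 2·P(Z > |-1.279|) = 2·(1 - Φ(1.279)) ≈ 0.2009. Not significant at any standard level.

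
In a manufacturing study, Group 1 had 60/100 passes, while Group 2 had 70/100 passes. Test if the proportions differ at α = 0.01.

p̂₁ = 0.6, p̂₂ = 0.7, pooled p̂ = 0.65. z = -1.482. Critical: ±2.576. Fail to reject H₀.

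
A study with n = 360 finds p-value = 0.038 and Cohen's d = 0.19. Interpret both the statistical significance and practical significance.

Statistically significant (p = 0.038 < 0.05). Cohen's d = 0.19 indicates a very small effect size. Both statistical and practical significance should be considered.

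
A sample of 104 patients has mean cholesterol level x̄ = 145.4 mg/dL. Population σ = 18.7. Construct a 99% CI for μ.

CI = x̄ ± z*(σ/√n) = 145.4 ± 2.576(18.7/√104) = 145.4 ± 4.72 = (140.68, 150.12)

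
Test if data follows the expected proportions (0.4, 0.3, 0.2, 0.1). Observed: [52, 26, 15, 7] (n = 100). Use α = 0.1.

Expected: [40.0, 30.0, 20.0, 10.0]. χ² = 6.283. df = 3, critical = 6.251. Reject H₀.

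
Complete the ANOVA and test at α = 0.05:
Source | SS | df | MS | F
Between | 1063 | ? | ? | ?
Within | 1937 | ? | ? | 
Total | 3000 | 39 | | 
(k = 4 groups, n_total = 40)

df_between = 3, df_within = 36. MS_between = 354.33, MS_within = 53.81. F = 6.585, F_crit ≈ 2.866. Reject H₀.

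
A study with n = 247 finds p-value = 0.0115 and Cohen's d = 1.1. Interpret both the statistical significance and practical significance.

Statistically significant (p = 0.0115 < 0.05). Cohen's d = 1.1 indicates a large effect size. Both statistical and practical significance should be considered.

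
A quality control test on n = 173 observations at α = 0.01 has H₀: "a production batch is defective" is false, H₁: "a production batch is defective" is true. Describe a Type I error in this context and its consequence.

Type I error: rejecting H₀ when it is true — concluding that a production batch is defective when in fact it is not. Consequence: scrapping a good batch — wasted material and cost for no reason.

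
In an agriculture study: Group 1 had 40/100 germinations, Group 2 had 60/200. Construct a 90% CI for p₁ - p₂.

p̂₁ = 0.4, p̂₂ = 0.3. Difference = 0.1. CI = (0.003, 0.197)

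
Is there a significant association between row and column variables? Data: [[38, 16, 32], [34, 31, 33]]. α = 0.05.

χ² = 4.26. df = 2, critical = 5.991. Fail to reject H₀. No evidence of dependence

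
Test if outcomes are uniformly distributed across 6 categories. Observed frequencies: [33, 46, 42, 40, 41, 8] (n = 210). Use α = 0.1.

Expected = 35 each. χ² = Σ(O-E)²/E = 27.543. df = 5, critical value = 9.236. Reject H₀.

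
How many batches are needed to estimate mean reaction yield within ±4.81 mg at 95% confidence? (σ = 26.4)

n = (z*σ/E)² = (1.96×26.4/4.81)² = 115.7 → n = 116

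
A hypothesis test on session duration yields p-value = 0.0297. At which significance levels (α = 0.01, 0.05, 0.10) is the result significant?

p = 0.0297. Significant at: α = 0.05, 0.1.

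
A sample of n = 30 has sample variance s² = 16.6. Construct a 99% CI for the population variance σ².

df = 29. χ²_{0.005} = 52.336, χ²_{0.995} = 13.121. CI for σ² = ((n-1)s²/χ²_{α/2}, (n-1)s²/χ²_{1-α/2}) = (29·16.6/52.336, 29·16.6/13.121) = (9.2, 36.69)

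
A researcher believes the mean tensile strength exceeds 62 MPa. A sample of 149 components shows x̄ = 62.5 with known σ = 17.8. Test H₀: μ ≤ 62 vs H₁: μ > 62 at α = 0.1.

z = 0.343. Critical value: 1.28. Fail to reject H₀.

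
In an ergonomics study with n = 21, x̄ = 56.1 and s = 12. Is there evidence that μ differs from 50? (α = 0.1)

t = (x̄ - μ₀)/(s/√n) = (56.1 - 50)/(12/√21) = 2.329. df = 20, critical t = ±1.725. Reject H₀.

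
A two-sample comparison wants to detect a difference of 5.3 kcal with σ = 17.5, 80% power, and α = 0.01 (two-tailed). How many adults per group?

n per group = 2(z_α/2 + z_β)²σ²/d² = 2×(2.576 + 0.84)²×17.5²/5.3² = 254.4 → n = 255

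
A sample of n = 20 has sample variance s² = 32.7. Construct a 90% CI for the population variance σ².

df = 19. χ²_{0.05} = 30.144, χ²_{0.95} = 10.117. CI for σ² = ((n-1)s²/χ²_{α/2}, (n-1)s²/χ²_{1-α/2}) = (19·32.7/30.144, 19·32.7/10.117) = (20.61, 61.41)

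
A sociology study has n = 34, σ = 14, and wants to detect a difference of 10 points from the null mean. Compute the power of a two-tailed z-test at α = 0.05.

SE = σ/√n = 14/√34 = 2.401. Non-centrality λ = d/SE = 10/2.401 = 4.165. Power ≈ Φ(λ - z_{α/2}) = Φ(4.165 - 1.96) = Φ(2.205) = 0.986.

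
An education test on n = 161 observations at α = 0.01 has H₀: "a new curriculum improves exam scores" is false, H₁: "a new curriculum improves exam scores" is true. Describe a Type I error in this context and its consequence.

Type I error: rejecting H₀ when it is true — concluding that a new curriculum improves exam scores when in fact it is not. Consequence: adopting a curriculum that gives no real benefit — disruption for nothing.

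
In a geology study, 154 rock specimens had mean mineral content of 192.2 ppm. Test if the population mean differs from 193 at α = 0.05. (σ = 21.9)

z = (x̄ - μ₀)/(σ/√n) = (192.2 - 193)/(21.9/√154) = -0.453. Critical value: ±1.96. Since |-0.453| ≤ 1.96, Fail to reject H₀.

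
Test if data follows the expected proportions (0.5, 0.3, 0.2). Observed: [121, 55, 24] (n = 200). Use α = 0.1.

Expected: [100.0, 60.0, 40.0]. χ² = 11.227. df = 2, critical = 4.605. Reject H₀.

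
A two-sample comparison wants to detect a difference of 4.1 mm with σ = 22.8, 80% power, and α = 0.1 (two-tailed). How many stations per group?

n per group = 2(z_α/2 + z_β)²σ²/d² = 2×(1.645 + 0.84)²×22.8²/4.1² = 381.9 → n = 382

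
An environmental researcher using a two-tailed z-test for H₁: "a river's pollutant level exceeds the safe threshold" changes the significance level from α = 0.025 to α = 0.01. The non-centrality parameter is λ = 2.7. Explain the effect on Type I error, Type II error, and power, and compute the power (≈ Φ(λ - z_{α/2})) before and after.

Decreasing α from 0.025 to 0.01:
• Type I error rate decreases (α is the Type I rate by definition).
• Critical value moves from z_{α/2} = 2.241 to 2.576, so power = Φ(λ - z_{α/2}) goes from Φ(2.7 - 2.241) = 0.677 to Φ(2.7 - 2.576) = 0.549.
• Type II error rate β = 1 - power therefore increases (0.323 → 0.451).
Appropriate when false positives are costly — here, shutting down a compliant factory unnecessarily.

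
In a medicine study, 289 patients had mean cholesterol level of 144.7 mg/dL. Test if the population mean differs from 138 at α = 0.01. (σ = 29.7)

z = (x̄ - μ₀)/(σ/√n) = (144.7 - 138)/(29.7/√289) = 3.835. Critical value: ±2.576. Since |3.835| > 2.576, Reject H₀.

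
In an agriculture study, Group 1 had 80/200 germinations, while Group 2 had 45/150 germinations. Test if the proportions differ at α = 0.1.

p̂₁ = 0.4, p̂₂ = 0.3, pooled p̂ = 0.357. z = 1.932. Critical: ±1.645. Reject H₀.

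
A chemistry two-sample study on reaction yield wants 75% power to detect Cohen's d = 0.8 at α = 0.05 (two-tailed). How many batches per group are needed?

z_{α/2} = 1.96, z_β = Φ⁻¹(0.75) = 0.674. For large effect (d = 0.8): n per group = 2(z_{α/2} + z_β)²/d² = 2(1.96 + 0.674)²/0.8² = 21.7 → 22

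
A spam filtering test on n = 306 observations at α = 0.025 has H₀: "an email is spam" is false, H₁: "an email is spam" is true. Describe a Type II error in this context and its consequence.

Type II error: failing to reject H₀ when it is false — concluding that an email is spam is not supported when in fact it is. Consequence: a spam email lands in the inbox.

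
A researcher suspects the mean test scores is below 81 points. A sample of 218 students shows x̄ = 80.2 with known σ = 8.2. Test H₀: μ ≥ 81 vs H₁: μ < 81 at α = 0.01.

z = -1.44. Critical value: -2.33. Fail to reject H₀.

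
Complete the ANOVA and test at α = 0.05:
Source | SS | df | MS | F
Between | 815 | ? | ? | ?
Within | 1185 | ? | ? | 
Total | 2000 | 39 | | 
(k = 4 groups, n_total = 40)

df_between = 3, df_within = 36. MS_between = 271.67, MS_within = 32.92. F = 8.253, F_crit ≈ 2.866. Reject H₀.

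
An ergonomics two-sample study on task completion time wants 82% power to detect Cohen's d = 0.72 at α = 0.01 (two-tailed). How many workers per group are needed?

z_{α/2} = 2.576, z_β = Φ⁻¹(0.82) = 0.915. For medium effect (d = 0.72): n per group = 2(z_{α/2} + z_β)²/d² = 2(2.576 + 0.915)²/0.72² = 47.02 → 48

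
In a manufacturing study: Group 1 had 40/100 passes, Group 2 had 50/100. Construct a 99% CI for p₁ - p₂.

p̂₁ = 0.4, p̂₂ = 0.5. Difference = -0.1. CI = (-0.28, 0.08)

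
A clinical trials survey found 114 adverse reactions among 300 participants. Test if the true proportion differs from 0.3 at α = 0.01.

p̂ = 0.38, p₀ = 0.3. z = (p̂ - p₀)/√(p₀(1-p₀)/n) = 3.024. Critical: ±2.576. Reject H₀.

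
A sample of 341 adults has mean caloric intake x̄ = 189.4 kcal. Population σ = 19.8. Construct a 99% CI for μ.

CI = x̄ ± z*(σ/√n) = 189.4 ± 2.576(19.8/√341) = 189.4 ± 2.76 = (186.64, 192.16)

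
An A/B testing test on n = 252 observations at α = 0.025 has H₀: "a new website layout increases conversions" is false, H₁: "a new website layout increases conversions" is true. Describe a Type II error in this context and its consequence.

Type II error: failing to reject H₀ when it is false — concluding that a new website layout increases conversions is not supported when in fact it is. Consequence: discarding a layout that would have improved conversions — lost revenue.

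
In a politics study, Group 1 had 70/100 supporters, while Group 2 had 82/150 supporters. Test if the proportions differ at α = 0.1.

p̂₁ = 0.7, p̂₂ = 0.547, pooled p̂ = 0.608. z = 2.433. Critical: ±1.645. Reject H₀.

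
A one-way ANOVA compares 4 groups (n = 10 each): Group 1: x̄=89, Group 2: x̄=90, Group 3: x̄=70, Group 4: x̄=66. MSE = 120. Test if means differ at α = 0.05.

Grand mean = 78.75. SS_between = 4707.5, MS_between = 1569.17. F = 13.076, F_crit ≈ 2.866. Reject H₀.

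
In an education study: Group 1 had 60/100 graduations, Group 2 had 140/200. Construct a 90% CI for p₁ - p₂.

p̂₁ = 0.6, p̂₂ = 0.7. Difference = -0.1. CI = (-0.197, -0.003)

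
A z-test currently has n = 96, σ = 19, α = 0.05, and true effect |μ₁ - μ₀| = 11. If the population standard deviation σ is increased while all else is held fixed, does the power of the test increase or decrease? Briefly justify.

Power decreases: a larger σ inflates the standard error σ/√n, pulling the sampling distribution under H₁ back toward the critical value.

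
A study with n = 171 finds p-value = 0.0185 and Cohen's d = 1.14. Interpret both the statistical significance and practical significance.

Statistically significant (p = 0.0185 < 0.05). Cohen's d = 1.14 indicates a large effect size. Both statistical and practical significance should be considered.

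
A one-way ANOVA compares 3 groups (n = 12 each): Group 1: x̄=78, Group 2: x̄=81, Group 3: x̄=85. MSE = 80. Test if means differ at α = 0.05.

Grand mean = 81.33. SS_between = 296.0, MS_between = 148.0. F = 1.85, F_crit ≈ 3.285. Fail to reject H₀.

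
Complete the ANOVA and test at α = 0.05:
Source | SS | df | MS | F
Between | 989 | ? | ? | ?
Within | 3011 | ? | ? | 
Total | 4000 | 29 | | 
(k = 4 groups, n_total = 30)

df_between = 3, df_within = 26. MS_between = 329.67, MS_within = 115.81. F = 2.847, F_crit ≈ 2.975. Fail to reject H₀.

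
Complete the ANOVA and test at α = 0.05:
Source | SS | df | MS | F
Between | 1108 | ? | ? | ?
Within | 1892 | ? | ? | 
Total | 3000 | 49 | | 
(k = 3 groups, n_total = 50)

df_between = 2, df_within = 47. MS_between = 554.0, MS_within = 40.26. F = 13.762, F_crit ≈ 3.195. Reject H₀.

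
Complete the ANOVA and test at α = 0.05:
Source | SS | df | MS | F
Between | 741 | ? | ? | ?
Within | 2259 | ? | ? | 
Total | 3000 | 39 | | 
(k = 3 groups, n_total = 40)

df_between = 2, df_within = 37. MS_between = 370.5, MS_within = 61.05. F = 6.068, F_crit ≈ 3.252. Reject H₀.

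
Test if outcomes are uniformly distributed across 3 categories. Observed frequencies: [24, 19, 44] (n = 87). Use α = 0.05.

Expected = 29 each. χ² = Σ(O-E)²/E = 12.069. df = 2, critical value = 5.991. Reject H₀.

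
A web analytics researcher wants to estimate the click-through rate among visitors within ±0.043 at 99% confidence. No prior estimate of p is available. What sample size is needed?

Conservative approach: use p = 0.5 (maximizes p(1-p) = 0.25). n = z²(0.25)/E² = 2.576²×0.25/0.043² = 897.2 → n = 898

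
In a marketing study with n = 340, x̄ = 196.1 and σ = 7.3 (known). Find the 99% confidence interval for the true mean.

CI = x̄ ± z*(σ/√n) = 196.1 ± 2.576(7.3/√340) = 196.1 ± 1.02 = (195.08, 197.12)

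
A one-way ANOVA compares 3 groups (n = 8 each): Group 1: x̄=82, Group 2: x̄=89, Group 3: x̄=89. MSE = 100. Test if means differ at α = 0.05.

Grand mean = 86.67. SS_between = 261.33, MS_between = 130.67. F = 1.307, F_crit ≈ 3.467. Fail to reject H₀.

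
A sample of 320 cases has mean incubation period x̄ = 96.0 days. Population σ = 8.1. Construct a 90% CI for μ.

CI = x̄ ± z*(σ/√n) = 96.0 ± 1.645(8.1/√320) = 96.0 ± 0.74 = (95.26, 96.74)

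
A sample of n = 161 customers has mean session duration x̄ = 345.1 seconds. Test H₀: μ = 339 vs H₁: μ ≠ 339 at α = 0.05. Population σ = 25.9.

z = (x̄ - μ₀)/(σ/√n) = (345.1 - 339)/(25.9/√161) = 2.988. Critical value: ±1.96. Since |2.988| > 1.96, Reject H₀.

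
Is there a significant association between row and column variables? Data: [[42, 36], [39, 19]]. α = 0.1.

χ² = 2.478. df = 1, critical = 2.706. Fail to reject H₀. No evidence of dependence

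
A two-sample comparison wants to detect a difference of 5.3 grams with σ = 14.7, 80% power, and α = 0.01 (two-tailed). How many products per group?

n per group = 2(z_α/2 + z_β)²σ²/d² = 2×(2.576 + 0.84)²×14.7²/5.3² = 179.5 → n = 180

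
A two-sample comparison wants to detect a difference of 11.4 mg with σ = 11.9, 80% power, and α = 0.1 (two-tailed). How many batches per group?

n per group = 2(z_α/2 + z_β)²σ²/d² = 2×(1.645 + 0.84)²×11.9²/11.4² = 13.5 → n = 14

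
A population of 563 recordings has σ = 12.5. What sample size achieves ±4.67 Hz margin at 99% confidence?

Without FPC: n₀ = (2.576×12.5/4.67)² = 47.542. With FPC: n = n₀N/(n₀+N-1) = 43.9 → n = 44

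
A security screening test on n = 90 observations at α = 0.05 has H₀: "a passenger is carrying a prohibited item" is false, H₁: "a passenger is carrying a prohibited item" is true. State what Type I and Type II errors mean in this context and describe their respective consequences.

Type I (false positive): concluding that a passenger is carrying a prohibited item when it is not — detaining an innocent passenger — delay and inconvenience. Type II (false negative): failing to conclude that a passenger is carrying a prohibited item when it is — letting a prohibited item through — security breach. Which is costlier depends on domain priorities and is a judgement call rather than a statistical fact.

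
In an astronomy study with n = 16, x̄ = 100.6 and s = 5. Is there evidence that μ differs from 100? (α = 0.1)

t = (x̄ - μ₀)/(s/√n) = (100.6 - 100)/(5/√16) = 0.48. df = 15, critical t = ±1.753. Fail to reject H₀.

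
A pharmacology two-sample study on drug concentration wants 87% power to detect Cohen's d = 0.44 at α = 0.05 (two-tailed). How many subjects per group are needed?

z_{α/2} = 1.96, z_β = Φ⁻¹(0.87) = 1.126. For small effect (d = 0.44): n per group = 2(z_{α/2} + z_β)²/d² = 2(1.96 + 1.126)²/0.44² = 98.4 → 99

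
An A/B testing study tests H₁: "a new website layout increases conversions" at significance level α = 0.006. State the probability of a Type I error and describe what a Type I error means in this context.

P(Type I error) = α = 0.006. A Type I error is rejecting H₀ when H₀ is actually true (false positive) — here, concluding that a new website layout increases conversions when in fact this is not the case. Consequence: rolling out a layout that doesn't actually help — wasted engineering effort.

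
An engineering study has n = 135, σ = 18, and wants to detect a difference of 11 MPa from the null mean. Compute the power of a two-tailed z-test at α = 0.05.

SE = σ/√n = 18/√135 = 1.549. Non-centrality λ = d/SE = 11/1.549 = 7.1. Power ≈ Φ(λ - z_{α/2}) = Φ(7.1 - 1.96) = Φ(5.14) = 1.0.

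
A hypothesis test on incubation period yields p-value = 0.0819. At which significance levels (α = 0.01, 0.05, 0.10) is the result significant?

p = 0.0819. Significant at: α = 0.1.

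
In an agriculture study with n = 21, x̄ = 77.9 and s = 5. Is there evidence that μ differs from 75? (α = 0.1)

t = (x̄ - μ₀)/(s/√n) = (77.9 - 75)/(5/√21) = 2.658. df = 20, critical t = ±1.725. Reject H₀.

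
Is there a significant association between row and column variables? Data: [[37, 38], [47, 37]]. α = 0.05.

χ² = 0.697. df = 1, critical = 3.841. Fail to reject H₀. No evidence of dependence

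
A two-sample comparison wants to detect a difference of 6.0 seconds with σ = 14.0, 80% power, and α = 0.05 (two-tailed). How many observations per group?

n per group = 2(z_α/2 + z_β)²σ²/d² = 2×(1.96 + 0.84)²×14.0²/6.0² = 85.4 → n = 86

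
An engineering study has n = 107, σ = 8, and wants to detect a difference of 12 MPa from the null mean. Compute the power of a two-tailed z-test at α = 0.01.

SE = σ/√n = 8/√107 = 0.773. Non-centrality λ = d/SE = 12/0.773 = 15.516. Power ≈ Φ(λ - z_{α/2}) = Φ(15.516 - 2.576) = Φ(12.94) = 1.0.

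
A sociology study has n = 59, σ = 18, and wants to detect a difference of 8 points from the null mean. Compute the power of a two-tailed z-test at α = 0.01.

SE = σ/√n = 18/√59 = 2.343. Non-centrality λ = d/SE = 8/2.343 = 3.414. Power ≈ Φ(λ - z_{α/2}) = Φ(3.414 - 2.576) = Φ(0.838) = 0.799.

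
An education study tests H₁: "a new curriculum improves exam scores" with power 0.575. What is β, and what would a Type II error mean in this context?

β = 1 - power = 1 - 0.575 = 0.425. A Type II error is failing to reject H₀ when H₀ is false (false negative) — here, failing to conclude that a new curriculum improves exam scores when in fact it is true. Consequence: keeping the old curriculum when the new one would have helped students.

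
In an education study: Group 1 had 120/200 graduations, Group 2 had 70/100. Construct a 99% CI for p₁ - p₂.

p̂₁ = 0.6, p̂₂ = 0.7. Difference = -0.1. CI = (-0.248, 0.048)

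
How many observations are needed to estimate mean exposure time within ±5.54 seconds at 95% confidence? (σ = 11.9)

n = (z*σ/E)² = (1.96×11.9/5.54)² = 17.7 → n = 18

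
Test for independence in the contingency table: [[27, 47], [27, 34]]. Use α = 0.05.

χ² = 0.842. df = 1, critical = 3.841. Fail to reject H₀. No evidence of dependence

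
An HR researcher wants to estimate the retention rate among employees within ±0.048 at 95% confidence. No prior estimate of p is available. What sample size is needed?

Conservative approach: use p = 0.5 (maximizes p(1-p) = 0.25). n = z²(0.25)/E² = 1.96²×0.25/0.048² = 416.8 → n = 417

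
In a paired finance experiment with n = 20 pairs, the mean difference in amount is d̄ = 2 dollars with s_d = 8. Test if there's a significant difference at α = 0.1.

t = d̄/(s_d/√n) = 2/(8/√20) = 1.118. df = 19, critical t = ±1.729. Fail to reject H₀.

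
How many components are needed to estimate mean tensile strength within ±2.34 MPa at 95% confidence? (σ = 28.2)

n = (z*σ/E)² = (1.96×28.2/2.34)² = 557.9 → n = 558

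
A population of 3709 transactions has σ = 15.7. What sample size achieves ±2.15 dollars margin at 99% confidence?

Without FPC: n₀ = (2.576×15.7/2.15)² = 353.846. With FPC: n = n₀N/(n₀+N-1) = 323.1 → n = 324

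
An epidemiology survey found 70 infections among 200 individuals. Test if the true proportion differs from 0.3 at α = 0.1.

p̂ = 0.35, p₀ = 0.3. z = (p̂ - p₀)/√(p₀(1-p₀)/n) = 1.543. Critical: ±1.645. Fail to reject H₀.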